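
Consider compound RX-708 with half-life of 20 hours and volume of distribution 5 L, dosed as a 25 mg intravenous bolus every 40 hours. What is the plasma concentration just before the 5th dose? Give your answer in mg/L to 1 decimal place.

1.7 mg/L

f = (1/2)^(τ/t½) = (1/2)^(40/20) ≈ 0.2500.
C₀ = D/Vd = 25/5 ≈ 5.000 mg/L.
Before the 5th dose, 4 doses have been given. Superposition: Cmin = C₀·(f + f² + … + f^4).
≈ 5.000 × (0.2500 + 0.0625 + 0.0156 + 0.0039) ≈ 5.000 × 0.3320 ≈ 1.660 mg/L.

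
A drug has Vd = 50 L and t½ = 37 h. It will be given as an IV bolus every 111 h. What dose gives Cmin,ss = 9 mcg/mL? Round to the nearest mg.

τ/t½ = 111/37 ≈ 3, so f = (1/2)^(111/37) ≈ 0.125000.
Cmin,ss = (D/Vd)·f/(1−f), so D = Cmin,ss·Vd·(1−f)/f.
D = 9 × 50 × (1−f)/f ≈ 9 × 50 × 7.00000 ≈ 3150.00 mg.

3150 mg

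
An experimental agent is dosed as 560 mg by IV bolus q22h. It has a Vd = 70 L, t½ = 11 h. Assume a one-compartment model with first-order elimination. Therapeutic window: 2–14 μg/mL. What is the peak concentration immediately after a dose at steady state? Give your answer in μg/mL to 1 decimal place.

10.7 μg/mL

τ = 22 h = 2 half-lives, so f = (1/2)^2 = 0.25.
Accumulation ratio R = 1/(1 − f) = 1/0.75 = 4/3.
Single-dose peak C₀ = D/Vd = 560/70 = 8 μg/mL.
Steady-state peak Cmax,ss = C₀·R = 8 × 4/3 ≈ 10.667 μg/mL.
Peak 10.7 μg/mL vs MTC 14 μg/mL: below toxic threshold.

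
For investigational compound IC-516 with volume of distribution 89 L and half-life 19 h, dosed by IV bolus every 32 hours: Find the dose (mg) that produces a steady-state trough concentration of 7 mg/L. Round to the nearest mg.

1379 mg

τ/t½ = 32/19 ≈ 1.6842, so f = (1/2)^(32/19) ≈ 0.311173.
Cmin,ss = (D/Vd)·f/(1−f), so D = Cmin,ss·Vd·(1−f)/f.
D = 7 × 89 × (1−f)/f ≈ 7 × 89 × 2.21365 ≈ 1379.10 mg.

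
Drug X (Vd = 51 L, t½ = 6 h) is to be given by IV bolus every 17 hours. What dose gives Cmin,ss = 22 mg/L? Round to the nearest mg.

6875 mg

τ/t½ = 17/6 ≈ 2.8333, so f = (1/2)^(17/6) ≈ 0.140308.
Cmin,ss = (D/Vd)·f/(1−f), so D = Cmin,ss·Vd·(1−f)/f.
D = 22 × 51 × (1−f)/f ≈ 22 × 51 × 6.12718 ≈ 6874.70 mg.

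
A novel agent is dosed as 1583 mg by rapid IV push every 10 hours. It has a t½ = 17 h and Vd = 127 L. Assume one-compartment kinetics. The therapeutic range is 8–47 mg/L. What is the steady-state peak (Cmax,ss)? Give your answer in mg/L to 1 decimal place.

37.2 mg/L

τ/t½ = 10/17 ≈ 0.58824, so fraction remaining f = (1/2)^(10/17) ≈ 0.6652.
At steady state, accumulation factor R = 1/(1 − e^(−kτ)) ≈ 2.9869.
Each bolus raises the concentration by D/Vd = 1583/127 ≈ 12.465 mg/L.
Steady-state peak Cmax,ss = C₀·R ≈ 12.465 × 2.9869 ≈ 37.232 mg/L.
Peak 37.2 mg/L vs MTC 47 mg/L: below toxic threshold.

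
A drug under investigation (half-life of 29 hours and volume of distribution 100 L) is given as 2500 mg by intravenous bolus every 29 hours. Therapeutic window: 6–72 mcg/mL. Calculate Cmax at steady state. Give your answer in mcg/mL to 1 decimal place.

The dosing interval is 1 half-life, so f = 2^(−1) = 0.5.
At steady state, R = 1/(1 − 0.5) = 2/1.
Single-dose peak C₀ = D/Vd = 2500/100 = 25 mcg/mL.
Steady-state peak Cmax,ss = C₀·R = 25 × 2/1 ≈ 50.000 mcg/mL.
Peak 50.0 mcg/mL vs MTC 72 mcg/mL: below toxic threshold.

50.0 mcg/mL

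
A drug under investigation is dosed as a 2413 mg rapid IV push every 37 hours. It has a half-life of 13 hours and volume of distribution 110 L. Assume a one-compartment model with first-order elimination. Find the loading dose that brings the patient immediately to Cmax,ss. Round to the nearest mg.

2803 mg

f = (1/2)^(37/13) ≈ 0.139066; accumulation ratio R = 1/(1−f) ≈ 1.16153.
Loading dose to hit Cmax,ss on first dose: D_load = D_maint·R ≈ 2413 × 1.16153 ≈ 2802.77 mg.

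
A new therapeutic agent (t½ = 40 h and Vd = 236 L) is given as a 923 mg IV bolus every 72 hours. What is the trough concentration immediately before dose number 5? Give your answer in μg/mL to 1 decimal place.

1.6 μg/mL

f = (1/2)^(τ/t½) = (1/2)^(72/40) ≈ 0.2872.
C₀ = D/Vd = 923/236 ≈ 3.911 μg/mL.
Before the 5th dose, 4 doses have been given. Superposition: Cmin = C₀·(f + f² + … + f^4).
≈ 3.911 × (0.2872 + 0.0825 + 0.0237 + 0.0068) ≈ 3.911 × 0.4002 ≈ 1.565 μg/mL.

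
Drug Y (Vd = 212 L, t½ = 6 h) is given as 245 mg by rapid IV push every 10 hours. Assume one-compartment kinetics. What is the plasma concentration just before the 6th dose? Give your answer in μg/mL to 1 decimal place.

f = (1/2)^(τ/t½) = (1/2)^(10/6) ≈ 0.3150.
C₀ = D/Vd = 245/212 ≈ 1.156 μg/mL.
Before the 6th dose, 5 doses have been given. Superposition: Cmin = C₀·(f + f² + … + f^5).
≈ 1.156 × (0.3150 + 0.0992 + 0.0313 + 0.0098 + 0.0031) ≈ 1.156 × 0.4584 ≈ 0.530 μg/mL.

0.5 μg/mL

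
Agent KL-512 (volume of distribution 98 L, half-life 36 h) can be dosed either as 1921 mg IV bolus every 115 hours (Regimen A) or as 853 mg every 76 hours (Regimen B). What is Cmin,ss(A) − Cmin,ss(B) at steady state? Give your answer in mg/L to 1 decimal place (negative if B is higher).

-0.2 mg/L

Regimen A: f = (1/2)^(115/36) ≈ 0.1092; Cmin,ss = (1921/98)·f/(1−f) ≈ 2.403 mg/L.
Regimen B: f = (1/2)^(76/36) ≈ 0.2315; Cmin,ss = (853/98)·f/(1−f) ≈ 2.622 mg/L.
Difference ≈ 2.403 − 2.622 ≈ -0.219 mg/L.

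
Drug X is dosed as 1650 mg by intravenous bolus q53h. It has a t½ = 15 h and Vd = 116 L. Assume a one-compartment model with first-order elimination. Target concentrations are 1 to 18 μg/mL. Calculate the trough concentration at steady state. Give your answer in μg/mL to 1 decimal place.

τ/t½ = 53/15 ≈ 3.5333, so fraction remaining f = (1/2)^(53/15) ≈ 0.0864.
At steady state, accumulation factor R = 1/(1 − e^(−kτ)) ≈ 1.0946.
Single-dose peak C₀ = D/Vd = 1650/116 ≈ 14.224 μg/mL.
Cmax,ss = C₀/(1 − f) ≈ 14.224/0.9136 ≈ 15.569 μg/mL.
One interval later, Cmin,ss = Cmax,ss·e^(−kτ) ≈ 15.569 × 0.0864 ≈ 1.345 μg/mL.
Trough 1.3 μg/mL vs MEC 1 μg/mL: adequate.

1.3 μg/mL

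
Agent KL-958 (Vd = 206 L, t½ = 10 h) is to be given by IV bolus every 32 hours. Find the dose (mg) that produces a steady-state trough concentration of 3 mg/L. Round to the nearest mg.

5061 mg

τ/t½ = 32/10 ≈ 3.2, so f = (1/2)^(32/10) ≈ 0.108819.
Cmin,ss = (D/Vd)·f/(1−f), so D = Cmin,ss·Vd·(1−f)/f.
D = 3 × 206 × (1−f)/f ≈ 3 × 206 × 8.18957 ≈ 5061.15 mg.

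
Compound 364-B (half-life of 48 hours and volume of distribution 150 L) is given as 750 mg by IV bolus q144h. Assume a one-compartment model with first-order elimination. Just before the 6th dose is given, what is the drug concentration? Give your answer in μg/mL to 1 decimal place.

f = (1/2)^(τ/t½) = (1/2)^(144/48) ≈ 0.1250.
C₀ = D/Vd = 750/150 ≈ 5.000 μg/mL.
Before the 6th dose, 5 doses have been given. Superposition: Cmin = C₀·(f + f² + … + f^5).
≈ 5.000 × (0.1250 + 0.0156 + 0.0020 + 0.0002 + 0.0000) ≈ 5.000 × 0.1428 ≈ 0.714 μg/mL.

0.7 μg/mL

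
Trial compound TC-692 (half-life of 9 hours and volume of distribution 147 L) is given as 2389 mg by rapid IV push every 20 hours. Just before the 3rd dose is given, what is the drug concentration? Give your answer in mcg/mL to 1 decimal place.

4.2 mcg/mL

f = (1/2)^(τ/t½) = (1/2)^(20/9) ≈ 0.2143.
C₀ = D/Vd = 2389/147 ≈ 16.252 mcg/mL.
Before the 3rd dose, 2 doses have been given. Superposition: Cmin = C₀·(f + f²).
≈ 16.252 × (0.2143 + 0.0459) ≈ 16.252 × 0.2602 ≈ 4.229 mcg/mL.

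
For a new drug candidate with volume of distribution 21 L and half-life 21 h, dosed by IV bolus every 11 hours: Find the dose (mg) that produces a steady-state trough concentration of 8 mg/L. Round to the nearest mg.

τ/t½ = 11/21 ≈ 0.52381, so f = (1/2)^(11/21) ≈ 0.695533.
Cmin,ss = (D/Vd)·f/(1−f), so D = Cmin,ss·Vd·(1−f)/f.
D = 8 × 21 × (1−f)/f ≈ 8 × 21 × 0.43775 ≈ 73.54 mg.

74 mg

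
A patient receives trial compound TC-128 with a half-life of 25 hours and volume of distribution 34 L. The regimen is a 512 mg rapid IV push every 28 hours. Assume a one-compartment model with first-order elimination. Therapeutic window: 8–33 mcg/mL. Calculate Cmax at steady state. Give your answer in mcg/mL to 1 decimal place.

Over one 28-h interval, 28/25 ≈ 1.12 half-lives elapse, leaving f ≈ 0.4601 of each dose.
Accumulation ratio R = 1/(1 − f) ≈ 1/0.5399 ≈ 1.8522.
Single-dose peak C₀ = D/Vd = 512/34 ≈ 15.059 mcg/mL.
Steady-state peak Cmax,ss = C₀·R ≈ 15.059 × 1.8522 ≈ 27.892 mcg/mL.
Peak 27.9 mcg/mL vs MTC 33 mcg/mL: below toxic threshold.

27.9 mcg/mL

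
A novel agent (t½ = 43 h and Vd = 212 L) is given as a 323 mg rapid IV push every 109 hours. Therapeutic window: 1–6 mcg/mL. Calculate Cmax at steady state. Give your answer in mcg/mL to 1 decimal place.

1.8 mcg/mL

τ/t½ = 109/43 ≈ 2.5349, so fraction remaining f = (1/2)^(109/43) ≈ 0.1726.
At steady state, accumulation factor R = 1/(1 − e^(−kτ)) ≈ 1.2086.
Each bolus raises the concentration by D/Vd = 323/212 ≈ 1.524 mcg/mL.
Cmax,ss = C₀/(1 − f) ≈ 1.524/0.8274 ≈ 1.842 mcg/mL.
Peak 1.8 mcg/mL vs MTC 6 mcg/mL: below toxic threshold.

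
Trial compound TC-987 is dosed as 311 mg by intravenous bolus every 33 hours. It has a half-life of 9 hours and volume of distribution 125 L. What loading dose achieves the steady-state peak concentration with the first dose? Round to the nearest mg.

f = (1/2)^(33/9) ≈ 0.078745; accumulation ratio R = 1/(1−f) ≈ 1.08548.
Loading dose to hit Cmax,ss on first dose: D_load = D_maint·R ≈ 311 × 1.08548 ≈ 337.58 mg.

338 mg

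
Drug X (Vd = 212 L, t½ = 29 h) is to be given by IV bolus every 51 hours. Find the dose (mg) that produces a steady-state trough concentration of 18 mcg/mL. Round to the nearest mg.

9096 mg

τ/t½ = 51/29 ≈ 1.7586, so f = (1/2)^(51/29) ≈ 0.295531.
Cmin,ss = (D/Vd)·f/(1−f), so D = Cmin,ss·Vd·(1−f)/f.
D = 18 × 212 × (1−f)/f ≈ 18 × 212 × 2.38374 ≈ 9096.35 mg.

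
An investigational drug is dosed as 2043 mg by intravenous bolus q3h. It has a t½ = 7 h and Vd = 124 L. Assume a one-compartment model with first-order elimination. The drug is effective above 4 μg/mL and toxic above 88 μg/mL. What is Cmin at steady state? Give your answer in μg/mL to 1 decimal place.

47.6 μg/mL

Over one 3-h interval, 3/7 ≈ 0.42857 half-lives elapse, leaving f ≈ 0.7430 of each dose.
Each bolus raises the concentration by D/Vd = 2043/124 ≈ 16.476 μg/mL.
Steady-state trough Cmin,ss = C₀·f/(1−f) ≈ 16.476 × 0.7430/0.2570 ≈ 47.633 μg/mL.
Trough 47.6 μg/mL vs MEC 4 μg/mL: adequate.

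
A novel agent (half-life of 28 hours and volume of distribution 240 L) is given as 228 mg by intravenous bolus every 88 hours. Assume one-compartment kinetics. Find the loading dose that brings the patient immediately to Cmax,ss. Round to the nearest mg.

257 mg

f = (1/2)^(88/28) ≈ 0.113215; accumulation ratio R = 1/(1−f) ≈ 1.12767.
Loading dose to hit Cmax,ss on first dose: D_load = D_maint·R ≈ 228 × 1.12767 ≈ 257.11 mg.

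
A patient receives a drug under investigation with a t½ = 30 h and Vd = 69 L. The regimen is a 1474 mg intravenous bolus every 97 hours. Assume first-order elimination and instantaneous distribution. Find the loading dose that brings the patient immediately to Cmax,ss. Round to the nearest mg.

f = (1/2)^(97/30) ≈ 0.106333; accumulation ratio R = 1/(1−f) ≈ 1.11899.
Loading dose to hit Cmax,ss on first dose: D_load = D_maint·R ≈ 1474 × 1.11899 ≈ 1649.39 mg.

1649 mg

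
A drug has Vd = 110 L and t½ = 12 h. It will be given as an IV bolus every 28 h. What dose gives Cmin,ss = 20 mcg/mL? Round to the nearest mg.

8887 mg

τ/t½ = 28/12 ≈ 2.3333, so f = (1/2)^(28/12) ≈ 0.198425.
Cmin,ss = (D/Vd)·f/(1−f), so D = Cmin,ss·Vd·(1−f)/f.
D = 20 × 110 × (1−f)/f ≈ 20 × 110 × 4.03969 ≈ 8887.32 mg.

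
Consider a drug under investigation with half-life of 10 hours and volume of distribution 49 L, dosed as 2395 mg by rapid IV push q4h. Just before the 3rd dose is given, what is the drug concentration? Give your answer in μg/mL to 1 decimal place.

f = (1/2)^(τ/t½) = (1/2)^(4/10) ≈ 0.7579.
C₀ = D/Vd = 2395/49 ≈ 48.878 μg/mL.
Before the 3rd dose, 2 doses have been given. Superposition: Cmin = C₀·(f + f²).
≈ 48.878 × (0.7579 + 0.5744) ≈ 48.878 × 1.3323 ≈ 65.120 μg/mL.

65.1 μg/mL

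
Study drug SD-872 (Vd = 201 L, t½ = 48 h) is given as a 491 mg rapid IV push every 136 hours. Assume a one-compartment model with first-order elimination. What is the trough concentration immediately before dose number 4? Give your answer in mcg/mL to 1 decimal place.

f = (1/2)^(τ/t½) = (1/2)^(136/48) ≈ 0.1403.
C₀ = D/Vd = 491/201 ≈ 2.443 mcg/mL.
Before the 4th dose, 3 doses have been given. Superposition: Cmin = C₀·(f + f² + … + f^3).
≈ 2.443 × (0.1403 + 0.0197 + 0.0028) ≈ 2.443 × 0.1628 ≈ 0.398 mcg/mL.

0.4 mcg/mL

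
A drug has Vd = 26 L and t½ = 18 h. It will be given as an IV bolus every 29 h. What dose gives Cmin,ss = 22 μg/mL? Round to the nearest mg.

1175 mg

τ/t½ = 29/18 ≈ 1.6111, so f = (1/2)^(29/18) ≈ 0.327346.
Cmin,ss = (D/Vd)·f/(1−f), so D = Cmin,ss·Vd·(1−f)/f.
D = 22 × 26 × (1−f)/f ≈ 22 × 26 × 2.05487 ≈ 1175.39 mg.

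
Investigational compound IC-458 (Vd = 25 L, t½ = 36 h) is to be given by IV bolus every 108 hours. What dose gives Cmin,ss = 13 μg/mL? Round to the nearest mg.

2275 mg

τ/t½ = 108/36 ≈ 3, so f = (1/2)^(108/36) ≈ 0.125000.
Cmin,ss = (D/Vd)·f/(1−f), so D = Cmin,ss·Vd·(1−f)/f.
D = 13 × 25 × (1−f)/f ≈ 13 × 25 × 7.00000 ≈ 2275.00 mg.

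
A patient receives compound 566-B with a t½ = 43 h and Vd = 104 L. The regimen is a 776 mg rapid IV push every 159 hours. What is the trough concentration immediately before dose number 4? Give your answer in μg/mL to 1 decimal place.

f = (1/2)^(τ/t½) = (1/2)^(159/43) ≈ 0.0771.
C₀ = D/Vd = 776/104 ≈ 7.462 μg/mL.
Before the 4th dose, 3 doses have been given. Superposition: Cmin = C₀·(f + f² + … + f^3).
≈ 7.462 × (0.0771 + 0.0059 + 0.0005) ≈ 7.462 × 0.0835 ≈ 0.623 μg/mL.

0.6 μg/mL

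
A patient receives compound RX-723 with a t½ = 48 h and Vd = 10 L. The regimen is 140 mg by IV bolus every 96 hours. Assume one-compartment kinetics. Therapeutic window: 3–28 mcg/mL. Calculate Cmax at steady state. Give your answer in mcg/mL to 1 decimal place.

18.7 mcg/mL

The dosing interval is 2 half-lives, so f = 2^(−2) = 0.25.
At steady state, R = 1/(1 − 0.25) = 4/3.
Single-dose peak C₀ = D/Vd = 140/10 = 14 mcg/mL.
Steady-state peak Cmax,ss = C₀·R = 14 × 4/3 ≈ 18.667 mcg/mL.
Peak 18.7 mcg/mL vs MTC 28 mcg/mL: below toxic threshold.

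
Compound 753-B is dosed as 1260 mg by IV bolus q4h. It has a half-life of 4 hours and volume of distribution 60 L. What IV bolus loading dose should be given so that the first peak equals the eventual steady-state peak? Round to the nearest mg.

f = (1/2)^(4/4) ≈ 0.500000; accumulation ratio R = 1/(1−f) ≈ 2.00000.
Loading dose to hit Cmax,ss on first dose: D_load = D_maint·R ≈ 1260 × 2.00000 ≈ 2520.00 mg.

2520 mg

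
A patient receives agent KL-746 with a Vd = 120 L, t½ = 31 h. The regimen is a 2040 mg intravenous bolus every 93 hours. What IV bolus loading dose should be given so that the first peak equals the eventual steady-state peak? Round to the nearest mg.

f = (1/2)^(93/31) ≈ 0.125000; accumulation ratio R = 1/(1−f) ≈ 1.14286.
Loading dose to hit Cmax,ss on first dose: D_load = D_maint·R ≈ 2040 × 1.14286 ≈ 2331.43 mg.

2331 mg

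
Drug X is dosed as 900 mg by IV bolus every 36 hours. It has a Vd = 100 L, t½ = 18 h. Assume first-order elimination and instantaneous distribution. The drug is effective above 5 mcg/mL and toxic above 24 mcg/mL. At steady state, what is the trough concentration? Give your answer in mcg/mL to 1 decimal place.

3.0 mcg/mL

τ = 36 h = 2 half-lives, so f = (1/2)^2 = 0.25.
Accumulation ratio R = 1/(1 − f) = 1/0.75 = 4/3.
Single-dose peak C₀ = D/Vd = 900/100 = 9 mcg/mL.
Steady-state peak Cmax,ss = C₀·R = 9 × 4/3 ≈ 12.000 mcg/mL.
Steady-state trough Cmin,ss = Cmax,ss·f ≈ 12.000 × 0.25 ≈ 3.000 mcg/mL.
Trough 3.0 mcg/mL vs MEC 5 mcg/mL: subtherapeutic.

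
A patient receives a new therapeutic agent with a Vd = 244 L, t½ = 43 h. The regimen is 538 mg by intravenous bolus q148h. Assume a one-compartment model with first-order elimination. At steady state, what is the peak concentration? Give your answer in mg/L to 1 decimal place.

Over one 148-h interval, 148/43 ≈ 3.4419 half-lives elapse, leaving f ≈ 0.0920 of each dose.
Accumulation ratio R = 1/(1 − f) ≈ 1/0.9080 ≈ 1.1013.
Each bolus raises the concentration by D/Vd = 538/244 ≈ 2.205 mg/L.
Steady-state peak Cmax,ss = C₀·R ≈ 2.205 × 1.1013 ≈ 2.428 mg/L.

2.4 mg/L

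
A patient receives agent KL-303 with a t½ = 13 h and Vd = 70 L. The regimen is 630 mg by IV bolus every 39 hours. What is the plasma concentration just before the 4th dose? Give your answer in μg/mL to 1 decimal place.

1.3 μg/mL

f = (1/2)^(τ/t½) = (1/2)^(39/13) ≈ 0.1250.
C₀ = D/Vd = 630/70 ≈ 9.000 μg/mL.
Before the 4th dose, 3 doses have been given. Superposition: Cmin = C₀·(f + f² + … + f^3).
≈ 9.000 × (0.1250 + 0.0156 + 0.0020) ≈ 9.000 × 0.1426 ≈ 1.283 μg/mL.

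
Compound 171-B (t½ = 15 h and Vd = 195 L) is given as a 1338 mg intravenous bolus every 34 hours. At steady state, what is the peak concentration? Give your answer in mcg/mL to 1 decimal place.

8.7 mcg/mL

τ/t½ = 34/15 ≈ 2.2667, so fraction remaining f = (1/2)^(34/15) ≈ 0.2078.
Accumulation ratio R = 1/(1 − f) ≈ 1/0.7922 ≈ 1.2623.
Single-dose peak C₀ = D/Vd = 1338/195 ≈ 6.862 mcg/mL.
Cmax,ss = C₀/(1 − f) ≈ 6.862/0.7922 ≈ 8.662 mcg/mL.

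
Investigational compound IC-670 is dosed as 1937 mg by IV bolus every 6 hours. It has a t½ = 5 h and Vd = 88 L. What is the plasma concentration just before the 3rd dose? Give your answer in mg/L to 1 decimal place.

13.8 mg/L

f = (1/2)^(τ/t½) = (1/2)^(6/5) ≈ 0.4353.
C₀ = D/Vd = 1937/88 ≈ 22.011 mg/L.
Before the 3rd dose, 2 doses have been given. Superposition: Cmin = C₀·(f + f²).
≈ 22.011 × (0.4353 + 0.1895) ≈ 22.011 × 0.6248 ≈ 13.752 mg/L.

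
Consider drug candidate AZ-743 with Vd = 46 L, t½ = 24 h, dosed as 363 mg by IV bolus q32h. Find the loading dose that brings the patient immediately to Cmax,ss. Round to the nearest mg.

602 mg

f = (1/2)^(32/24) ≈ 0.396850; accumulation ratio R = 1/(1−f) ≈ 1.65796.
Loading dose to hit Cmax,ss on first dose: D_load = D_maint·R ≈ 363 × 1.65796 ≈ 601.84 mg.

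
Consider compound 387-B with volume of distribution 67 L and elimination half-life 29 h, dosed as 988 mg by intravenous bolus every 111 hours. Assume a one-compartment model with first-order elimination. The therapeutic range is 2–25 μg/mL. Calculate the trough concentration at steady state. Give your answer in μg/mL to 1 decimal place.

1.1 μg/mL

k = ln2/t½ = ln2/29 ≈ 0.023902 h⁻¹; fraction remaining f = e^(−kτ) = e^(−0.023902×111) ≈ 0.0704.
Each bolus raises the concentration by D/Vd = 988/67 ≈ 14.746 μg/mL.
Steady-state trough Cmin,ss = C₀·f/(1−f) ≈ 14.746 × 0.0704/0.9296 ≈ 1.117 μg/mL.
Trough 1.1 μg/mL vs MEC 2 μg/mL: subtherapeutic.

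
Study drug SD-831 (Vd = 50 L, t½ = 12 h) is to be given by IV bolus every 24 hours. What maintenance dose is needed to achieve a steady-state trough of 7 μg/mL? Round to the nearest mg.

1050 mg

τ/t½ = 24/12 ≈ 2, so f = (1/2)^(24/12) ≈ 0.250000.
Cmin,ss = (D/Vd)·f/(1−f), so D = Cmin,ss·Vd·(1−f)/f.
D = 7 × 50 × (1−f)/f ≈ 7 × 50 × 3.00000 ≈ 1050.00 mg.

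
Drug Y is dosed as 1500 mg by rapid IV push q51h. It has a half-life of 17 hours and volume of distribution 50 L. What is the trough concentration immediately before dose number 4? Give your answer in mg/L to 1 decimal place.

4.3 mg/L

f = (1/2)^(τ/t½) = (1/2)^(51/17) ≈ 0.1250.
C₀ = D/Vd = 1500/50 ≈ 30.000 mg/L.
Before the 4th dose, 3 doses have been given. Superposition: Cmin = C₀·(f + f² + … + f^3).
≈ 30.000 × (0.1250 + 0.0156 + 0.0020) ≈ 30.000 × 0.1426 ≈ 4.278 mg/L.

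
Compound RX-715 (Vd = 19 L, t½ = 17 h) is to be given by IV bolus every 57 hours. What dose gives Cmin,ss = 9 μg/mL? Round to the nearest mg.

1576 mg

τ/t½ = 57/17 ≈ 3.3529, so f = (1/2)^(57/17) ≈ 0.097873.
Cmin,ss = (D/Vd)·f/(1−f), so D = Cmin,ss·Vd·(1−f)/f.
D = 9 × 19 × (1−f)/f ≈ 9 × 19 × 9.21732 ≈ 1576.16 mg.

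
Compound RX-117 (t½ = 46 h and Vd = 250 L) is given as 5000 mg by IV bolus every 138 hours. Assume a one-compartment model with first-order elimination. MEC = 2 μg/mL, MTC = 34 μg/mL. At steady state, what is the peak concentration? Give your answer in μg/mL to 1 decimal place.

22.9 μg/mL

The dosing interval is 3 half-lives, so f = 2^(−3) = 0.125.
At steady state, R = 1/(1 − 0.125) = 8/7.
Single-dose peak C₀ = D/Vd = 5000/250 = 20 μg/mL.
Steady-state peak Cmax,ss = C₀·R = 20 × 8/7 ≈ 22.857 μg/mL.
Peak 22.9 μg/mL vs MTC 34 μg/mL: below toxic threshold.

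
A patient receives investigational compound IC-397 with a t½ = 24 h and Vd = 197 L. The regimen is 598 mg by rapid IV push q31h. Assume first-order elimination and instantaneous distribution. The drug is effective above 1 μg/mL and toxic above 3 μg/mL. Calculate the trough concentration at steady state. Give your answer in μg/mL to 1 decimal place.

k = ln2/t½ = ln2/24 ≈ 0.028881 h⁻¹; fraction remaining f = e^(−kτ) = e^(−0.028881×31) ≈ 0.4085.
Accumulation ratio R = 1/(1 − f) ≈ 1/0.5915 ≈ 1.6906.
Single-dose peak C₀ = D/Vd = 598/197 ≈ 3.036 μg/mL.
Cmax,ss = C₀/(1 − f) ≈ 3.036/0.5915 ≈ 5.133 μg/mL.
Steady-state trough Cmin,ss = Cmax,ss·f ≈ 5.133 × 0.4085 ≈ 2.097 μg/mL.
Trough 2.1 μg/mL vs MEC 1 μg/mL: adequate.

2.1 μg/mL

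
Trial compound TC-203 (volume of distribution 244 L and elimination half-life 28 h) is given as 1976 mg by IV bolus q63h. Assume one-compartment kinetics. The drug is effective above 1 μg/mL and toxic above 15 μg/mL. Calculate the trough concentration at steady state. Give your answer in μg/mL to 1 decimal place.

2.2 μg/mL

Over one 63-h interval, 63/28 ≈ 2.25 half-lives elapse, leaving f ≈ 0.2102 of each dose.
At steady state, accumulation factor R = 1/(1 − e^(−kτ)) ≈ 1.2661.
Single-dose peak C₀ = D/Vd = 1976/244 ≈ 8.098 μg/mL.
Steady-state peak Cmax,ss = C₀·R ≈ 8.098 × 1.2661 ≈ 10.253 μg/mL.
Steady-state trough Cmin,ss = Cmax,ss·f ≈ 10.253 × 0.2102 ≈ 2.155 μg/mL.
Trough 2.2 μg/mL vs MEC 1 μg/mL: adequate.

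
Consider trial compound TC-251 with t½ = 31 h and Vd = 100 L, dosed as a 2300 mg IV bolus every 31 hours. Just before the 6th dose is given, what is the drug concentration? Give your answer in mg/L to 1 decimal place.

f = (1/2)^(τ/t½) = (1/2)^(31/31) ≈ 0.5000.
C₀ = D/Vd = 2300/100 ≈ 23.000 mg/L.
Before the 6th dose, 5 doses have been given. Superposition: Cmin = C₀·(f + f² + … + f^5).
≈ 23.000 × (0.5000 + 0.2500 + 0.1250 + 0.0625 + 0.0313) ≈ 23.000 × 0.9688 ≈ 22.282 mg/L.

22.3 mg/L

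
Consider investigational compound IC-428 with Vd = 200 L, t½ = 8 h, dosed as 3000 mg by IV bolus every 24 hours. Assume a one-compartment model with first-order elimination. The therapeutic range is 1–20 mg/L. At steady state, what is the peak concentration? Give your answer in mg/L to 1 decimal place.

The dosing interval is 3 half-lives, so f = 2^(−3) = 0.125.
At steady state, R = 1/(1 − 0.125) = 8/7.
Single-dose peak C₀ = D/Vd = 3000/200 = 15 mg/L.
Steady-state peak Cmax,ss = C₀·R = 15 × 8/7 ≈ 17.143 mg/L.
Peak 17.1 mg/L vs MTC 20 mg/L: below toxic threshold.

17.1 mg/L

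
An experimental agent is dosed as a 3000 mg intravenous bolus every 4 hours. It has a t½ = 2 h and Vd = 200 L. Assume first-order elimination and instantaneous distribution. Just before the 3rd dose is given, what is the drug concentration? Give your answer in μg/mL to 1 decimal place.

f = (1/2)^(τ/t½) = (1/2)^(4/2) ≈ 0.2500.
C₀ = D/Vd = 3000/200 ≈ 15.000 μg/mL.
Before the 3rd dose, 2 doses have been given. Superposition: Cmin = C₀·(f + f²).
≈ 15.000 × (0.2500 + 0.0625) ≈ 15.000 × 0.3125 ≈ 4.688 μg/mL.

4.7 μg/mL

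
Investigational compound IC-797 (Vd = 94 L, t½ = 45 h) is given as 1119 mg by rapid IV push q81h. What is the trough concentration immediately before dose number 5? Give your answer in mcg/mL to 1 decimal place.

4.8 mcg/mL

f = (1/2)^(τ/t½) = (1/2)^(81/45) ≈ 0.2872.
C₀ = D/Vd = 1119/94 ≈ 11.904 mcg/mL.
Before the 5th dose, 4 doses have been given. Superposition: Cmin = C₀·(f + f² + … + f^4).
≈ 11.904 × (0.2872 + 0.0825 + 0.0237 + 0.0068) ≈ 11.904 × 0.4002 ≈ 4.764 mcg/mL.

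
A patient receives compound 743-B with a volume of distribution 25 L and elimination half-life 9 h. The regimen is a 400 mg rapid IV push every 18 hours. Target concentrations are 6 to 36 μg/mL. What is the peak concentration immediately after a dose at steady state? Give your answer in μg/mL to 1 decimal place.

The dosing interval is 2 half-lives, so f = 2^(−2) = 0.25.
Accumulation ratio R = 1/(1 − f) = 1/0.75 = 4/3.
Single-dose peak C₀ = D/Vd = 400/25 = 16 μg/mL.
Steady-state peak Cmax,ss = C₀·R = 16 × 4/3 ≈ 21.333 μg/mL.
Peak 21.3 μg/mL vs MTC 36 μg/mL: below toxic threshold.

21.3 μg/mL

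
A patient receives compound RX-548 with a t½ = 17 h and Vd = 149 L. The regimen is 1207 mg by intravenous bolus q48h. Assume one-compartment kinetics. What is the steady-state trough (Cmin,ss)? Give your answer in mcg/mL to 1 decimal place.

Over one 48-h interval, 48/17 ≈ 2.8235 half-lives elapse, leaving f ≈ 0.1413 of each dose.
Each bolus raises the concentration by D/Vd = 1207/149 ≈ 8.101 mcg/mL.
Steady-state trough Cmin,ss = C₀·f/(1−f) ≈ 8.101 × 0.1413/0.8587 ≈ 1.333 mcg/mL.

1.3 mcg/mL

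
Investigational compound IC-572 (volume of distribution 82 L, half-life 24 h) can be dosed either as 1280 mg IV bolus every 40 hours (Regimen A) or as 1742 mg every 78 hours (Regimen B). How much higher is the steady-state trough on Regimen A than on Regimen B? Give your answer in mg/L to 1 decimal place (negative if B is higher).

4.7 mg/L

Regimen A: f = (1/2)^(40/24) ≈ 0.3150; Cmin,ss = (1280/82)·f/(1−f) ≈ 7.178 mg/L.
Regimen B: f = (1/2)^(78/24) ≈ 0.1051; Cmin,ss = (1742/82)·f/(1−f) ≈ 2.495 mg/L.
Difference ≈ 7.178 − 2.495 ≈ 4.683 mg/L.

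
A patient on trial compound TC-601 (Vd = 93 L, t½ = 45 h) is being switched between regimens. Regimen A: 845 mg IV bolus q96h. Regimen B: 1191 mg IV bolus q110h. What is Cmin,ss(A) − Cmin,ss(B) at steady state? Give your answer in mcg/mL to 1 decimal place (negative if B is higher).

-0.2 mcg/mL

Regimen A: f = (1/2)^(96/45) ≈ 0.2279; Cmin,ss = (845/93)·f/(1−f) ≈ 2.682 mcg/mL.
Regimen B: f = (1/2)^(110/45) ≈ 0.1837; Cmin,ss = (1191/93)·f/(1−f) ≈ 2.882 mcg/mL.
Difference ≈ 2.682 − 2.882 ≈ -0.200 mcg/mL.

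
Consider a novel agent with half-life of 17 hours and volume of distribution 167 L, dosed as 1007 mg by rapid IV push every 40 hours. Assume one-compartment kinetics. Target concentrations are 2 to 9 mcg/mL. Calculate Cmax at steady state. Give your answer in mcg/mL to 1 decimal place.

7.5 mcg/mL

Over one 40-h interval, 40/17 ≈ 2.3529 half-lives elapse, leaving f ≈ 0.1957 of each dose.
At steady state, accumulation factor R = 1/(1 − e^(−kτ)) ≈ 1.2433.
Each bolus raises the concentration by D/Vd = 1007/167 ≈ 6.030 mcg/mL.
Cmax,ss = C₀/(1 − f) ≈ 6.030/0.8043 ≈ 7.497 mcg/mL.
Peak 7.5 mcg/mL vs MTC 9 mcg/mL: below toxic threshold.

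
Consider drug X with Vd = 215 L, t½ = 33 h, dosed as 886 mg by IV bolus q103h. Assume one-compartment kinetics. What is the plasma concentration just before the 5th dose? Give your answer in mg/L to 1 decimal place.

0.5 mg/L

f = (1/2)^(τ/t½) = (1/2)^(103/33) ≈ 0.1149.
C₀ = D/Vd = 886/215 ≈ 4.121 mg/L.
Before the 5th dose, 4 doses have been given. Superposition: Cmin = C₀·(f + f² + … + f^4).
≈ 4.121 × (0.1149 + 0.0132 + 0.0015 + 0.0002) ≈ 4.121 × 0.1298 ≈ 0.535 mg/L.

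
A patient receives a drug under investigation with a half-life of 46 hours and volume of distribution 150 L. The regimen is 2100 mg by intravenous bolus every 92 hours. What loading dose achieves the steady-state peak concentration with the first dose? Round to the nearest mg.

f = (1/2)^(92/46) ≈ 0.250000; accumulation ratio R = 1/(1−f) ≈ 1.33333.
Loading dose to hit Cmax,ss on first dose: D_load = D_maint·R ≈ 2100 × 1.33333 ≈ 2799.99 mg.

2800 mg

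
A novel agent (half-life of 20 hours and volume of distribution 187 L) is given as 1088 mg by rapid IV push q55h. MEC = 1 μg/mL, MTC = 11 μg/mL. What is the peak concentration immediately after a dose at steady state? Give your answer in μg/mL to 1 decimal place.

6.8 μg/mL

τ/t½ = 55/20 ≈ 2.75, so fraction remaining f = (1/2)^(55/20) ≈ 0.1487.
At steady state, accumulation factor R = 1/(1 − e^(−kτ)) ≈ 1.1747.
Each bolus raises the concentration by D/Vd = 1088/187 ≈ 5.818 μg/mL.
Steady-state peak Cmax,ss = C₀·R ≈ 5.818 × 1.1747 ≈ 6.834 μg/mL.
Peak 6.8 μg/mL vs MTC 11 μg/mL: below toxic threshold.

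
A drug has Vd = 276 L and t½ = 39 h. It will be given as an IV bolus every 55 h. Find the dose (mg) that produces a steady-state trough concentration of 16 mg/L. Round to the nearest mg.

τ/t½ = 55/39 ≈ 1.4103, so f = (1/2)^(55/39) ≈ 0.376245.
Cmin,ss = (D/Vd)·f/(1−f), so D = Cmin,ss·Vd·(1−f)/f.
D = 16 × 276 × (1−f)/f ≈ 16 × 276 × 1.65784 ≈ 7321.02 mg.

7321 mg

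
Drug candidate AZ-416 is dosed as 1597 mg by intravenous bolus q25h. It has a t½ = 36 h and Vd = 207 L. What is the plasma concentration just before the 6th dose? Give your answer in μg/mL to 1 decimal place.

f = (1/2)^(τ/t½) = (1/2)^(25/36) ≈ 0.6179.
C₀ = D/Vd = 1597/207 ≈ 7.715 μg/mL.
Before the 6th dose, 5 doses have been given. Superposition: Cmin = C₀·(f + f² + … + f^5).
≈ 7.715 × (0.6179 + 0.3818 + 0.2359 + 0.1458 + 0.0901) ≈ 7.715 × 1.4715 ≈ 11.353 μg/mL.

11.4 μg/mL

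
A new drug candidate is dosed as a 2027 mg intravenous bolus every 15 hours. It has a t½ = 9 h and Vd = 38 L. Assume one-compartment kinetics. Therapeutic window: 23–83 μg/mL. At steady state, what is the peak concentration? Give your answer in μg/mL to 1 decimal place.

77.9 μg/mL

Over one 15-h interval, 15/9 ≈ 1.6667 half-lives elapse, leaving f ≈ 0.3150 of each dose.
Accumulation ratio R = 1/(1 − f) ≈ 1/0.6850 ≈ 1.4599.
Each bolus raises the concentration by D/Vd = 2027/38 ≈ 53.342 μg/mL.
Cmax,ss = C₀/(1 − f) ≈ 53.342/0.6850 ≈ 77.872 μg/mL.
Peak 77.9 μg/mL vs MTC 83 μg/mL: below toxic threshold.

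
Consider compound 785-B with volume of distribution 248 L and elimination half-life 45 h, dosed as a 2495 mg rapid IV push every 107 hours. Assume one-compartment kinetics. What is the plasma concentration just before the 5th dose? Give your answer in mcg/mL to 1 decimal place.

f = (1/2)^(τ/t½) = (1/2)^(107/45) ≈ 0.1924.
C₀ = D/Vd = 2495/248 ≈ 10.060 mcg/mL.
Before the 5th dose, 4 doses have been given. Superposition: Cmin = C₀·(f + f² + … + f^4).
≈ 10.060 × (0.1924 + 0.0370 + 0.0071 + 0.0014) ≈ 10.060 × 0.2379 ≈ 2.393 mcg/mL.

2.4 mcg/mL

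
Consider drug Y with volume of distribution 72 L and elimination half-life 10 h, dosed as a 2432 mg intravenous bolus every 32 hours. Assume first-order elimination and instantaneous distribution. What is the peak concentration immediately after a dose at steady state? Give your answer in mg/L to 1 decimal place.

Over one 32-h interval, 32/10 ≈ 3.2 half-lives elapse, leaving f ≈ 0.1088 of each dose.
Accumulation ratio R = 1/(1 − f) ≈ 1/0.8912 ≈ 1.1221.
Each bolus raises the concentration by D/Vd = 2432/72 ≈ 33.778 mg/L.
Steady-state peak Cmax,ss = C₀·R ≈ 33.778 × 1.1221 ≈ 37.902 mg/L.

37.9 mg/L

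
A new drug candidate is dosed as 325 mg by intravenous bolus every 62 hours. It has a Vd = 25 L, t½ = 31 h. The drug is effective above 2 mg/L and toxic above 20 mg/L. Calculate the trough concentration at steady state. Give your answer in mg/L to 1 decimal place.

4.3 mg/L

The dosing interval is 2 half-lives, so f = 2^(−2) = 0.25.
At steady state, R = 1/(1 − 0.25) = 4/3.
Single-dose peak C₀ = D/Vd = 325/25 = 13 mg/L.
Steady-state peak Cmax,ss = C₀·R = 13 × 4/3 ≈ 17.333 mg/L.
Steady-state trough Cmin,ss = Cmax,ss·f ≈ 17.333 × 0.25 ≈ 4.333 mg/L.
Trough 4.3 mg/L vs MEC 2 mg/L: adequate.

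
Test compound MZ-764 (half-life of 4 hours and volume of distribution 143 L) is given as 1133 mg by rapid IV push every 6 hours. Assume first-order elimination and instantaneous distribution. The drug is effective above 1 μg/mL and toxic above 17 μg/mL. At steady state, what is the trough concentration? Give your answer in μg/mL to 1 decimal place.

4.3 μg/mL

k = ln2/t½ = ln2/4 ≈ 0.173287 h⁻¹; fraction remaining f = e^(−kτ) = e^(−0.173287×6) ≈ 0.3536.
Each bolus raises the concentration by D/Vd = 1133/143 ≈ 7.923 μg/mL.
Steady-state trough Cmin,ss = C₀·f/(1−f) ≈ 7.923 × 0.3536/0.6464 ≈ 4.334 μg/mL.
Trough 4.3 μg/mL vs MEC 1 μg/mL: adequate.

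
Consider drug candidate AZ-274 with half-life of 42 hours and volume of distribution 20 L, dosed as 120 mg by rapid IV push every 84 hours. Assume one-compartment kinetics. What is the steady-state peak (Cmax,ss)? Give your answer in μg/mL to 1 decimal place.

8.0 μg/mL

The dosing interval is 2 half-lives, so f = 2^(−2) = 0.25.
At steady state, R = 1/(1 − 0.25) = 4/3.
Single-dose peak C₀ = D/Vd = 120/20 = 6 μg/mL.
Steady-state peak Cmax,ss = C₀·R = 6 × 4/3 ≈ 8.000 μg/mL.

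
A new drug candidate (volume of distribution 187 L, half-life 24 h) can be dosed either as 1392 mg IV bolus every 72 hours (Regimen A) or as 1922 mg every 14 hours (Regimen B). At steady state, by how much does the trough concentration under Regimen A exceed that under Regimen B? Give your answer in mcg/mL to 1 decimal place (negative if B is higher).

-19.6 mcg/mL

Regimen A: f = (1/2)^(72/24) ≈ 0.1250; Cmin,ss = (1392/187)·f/(1−f) ≈ 1.063 mcg/mL.
Regimen B: f = (1/2)^(14/24) ≈ 0.6674; Cmin,ss = (1922/187)·f/(1−f) ≈ 20.624 mcg/mL.
Difference ≈ 1.063 − 20.624 ≈ -19.561 mcg/mL.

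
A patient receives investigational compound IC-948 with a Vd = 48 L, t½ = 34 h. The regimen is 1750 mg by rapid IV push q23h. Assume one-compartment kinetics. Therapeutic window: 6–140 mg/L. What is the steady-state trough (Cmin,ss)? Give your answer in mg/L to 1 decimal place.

τ/t½ = 23/34 ≈ 0.67647, so fraction remaining f = (1/2)^(23/34) ≈ 0.6257.
Accumulation ratio R = 1/(1 − f) ≈ 1/0.3743 ≈ 2.6717.
Each bolus raises the concentration by D/Vd = 1750/48 ≈ 36.458 mg/L.
Cmax,ss = C₀/(1 − f) ≈ 36.458/0.3743 ≈ 97.403 mg/L.
One interval later, Cmin,ss = Cmax,ss·e^(−kτ) ≈ 97.403 × 0.6257 ≈ 60.945 mg/L.
Trough 60.9 mg/L vs MEC 6 mg/L: adequate.

60.9 mg/L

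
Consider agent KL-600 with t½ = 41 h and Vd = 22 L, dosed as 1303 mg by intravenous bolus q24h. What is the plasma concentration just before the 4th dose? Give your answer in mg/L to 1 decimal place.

f = (1/2)^(τ/t½) = (1/2)^(24/41) ≈ 0.6665.
C₀ = D/Vd = 1303/22 ≈ 59.227 mg/L.
Before the 4th dose, 3 doses have been given. Superposition: Cmin = C₀·(f + f² + … + f^3).
≈ 59.227 × (0.6665 + 0.4442 + 0.2961) ≈ 59.227 × 1.4068 ≈ 83.321 mg/L.

83.3 mg/L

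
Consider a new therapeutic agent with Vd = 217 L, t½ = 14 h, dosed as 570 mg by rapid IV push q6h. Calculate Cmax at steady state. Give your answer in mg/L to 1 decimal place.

10.2 mg/L

k = ln2/t½ = ln2/14 ≈ 0.049511 h⁻¹; fraction remaining f = e^(−kτ) = e^(−0.049511×6) ≈ 0.7430.
Accumulation ratio R = 1/(1 − f) ≈ 1/0.2570 ≈ 3.8911.
Single-dose peak C₀ = D/Vd = 570/217 ≈ 2.627 mg/L.
Cmax,ss = C₀/(1 − f) ≈ 2.627/0.2570 ≈ 10.222 mg/L.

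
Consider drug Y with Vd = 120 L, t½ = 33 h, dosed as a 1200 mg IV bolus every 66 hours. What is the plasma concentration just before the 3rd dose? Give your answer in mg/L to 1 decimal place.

f = (1/2)^(τ/t½) = (1/2)^(66/33) ≈ 0.2500.
C₀ = D/Vd = 1200/120 ≈ 10.000 mg/L.
Before the 3rd dose, 2 doses have been given. Superposition: Cmin = C₀·(f + f²).
≈ 10.000 × (0.2500 + 0.0625) ≈ 10.000 × 0.3125 ≈ 3.125 mg/L.

3.1 mg/L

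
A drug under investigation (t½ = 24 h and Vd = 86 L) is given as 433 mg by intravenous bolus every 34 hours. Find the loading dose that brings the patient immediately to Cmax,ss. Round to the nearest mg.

f = (1/2)^(34/24) ≈ 0.374577; accumulation ratio R = 1/(1−f) ≈ 1.59892.
Loading dose to hit Cmax,ss on first dose: D_load = D_maint·R ≈ 433 × 1.59892 ≈ 692.33 mg.

692 mg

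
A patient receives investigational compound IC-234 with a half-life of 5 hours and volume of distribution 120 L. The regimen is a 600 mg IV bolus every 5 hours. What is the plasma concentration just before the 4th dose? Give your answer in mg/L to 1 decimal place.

4.4 mg/L

f = (1/2)^(τ/t½) = (1/2)^(5/5) ≈ 0.5000.
C₀ = D/Vd = 600/120 ≈ 5.000 mg/L.
Before the 4th dose, 3 doses have been given. Superposition: Cmin = C₀·(f + f² + … + f^3).
≈ 5.000 × (0.5000 + 0.2500 + 0.1250) ≈ 5.000 × 0.8750 ≈ 4.375 mg/L.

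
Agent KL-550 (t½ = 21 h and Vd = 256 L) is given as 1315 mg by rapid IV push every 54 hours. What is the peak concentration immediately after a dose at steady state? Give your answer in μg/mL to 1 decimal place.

6.2 μg/mL

τ/t½ = 54/21 ≈ 2.5714, so fraction remaining f = (1/2)^(54/21) ≈ 0.1682.
At steady state, accumulation factor R = 1/(1 − e^(−kτ)) ≈ 1.2022.
Single-dose peak C₀ = D/Vd = 1315/256 ≈ 5.137 μg/mL.
Steady-state peak Cmax,ss = C₀·R ≈ 5.137 × 1.2022 ≈ 6.176 μg/mL.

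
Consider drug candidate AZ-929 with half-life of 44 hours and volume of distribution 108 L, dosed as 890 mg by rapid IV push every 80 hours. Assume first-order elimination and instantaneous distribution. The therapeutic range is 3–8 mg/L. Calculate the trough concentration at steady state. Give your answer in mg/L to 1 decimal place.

τ/t½ = 80/44 ≈ 1.8182, so fraction remaining f = (1/2)^(80/44) ≈ 0.2836.
Single-dose peak C₀ = D/Vd = 890/108 ≈ 8.241 mg/L.
Steady-state trough Cmin,ss = C₀·f/(1−f) ≈ 8.241 × 0.2836/0.7164 ≈ 3.262 mg/L.
Trough 3.3 mg/L vs MEC 3 mg/L: adequate.

3.3 mg/L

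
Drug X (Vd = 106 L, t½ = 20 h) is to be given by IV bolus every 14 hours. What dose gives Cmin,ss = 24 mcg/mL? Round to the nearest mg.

1589 mg

τ/t½ = 14/20 ≈ 0.7, so f = (1/2)^(14/20) ≈ 0.615572.
Cmin,ss = (D/Vd)·f/(1−f), so D = Cmin,ss·Vd·(1−f)/f.
D = 24 × 106 × (1−f)/f ≈ 24 × 106 × 0.62451 ≈ 1588.75 mg.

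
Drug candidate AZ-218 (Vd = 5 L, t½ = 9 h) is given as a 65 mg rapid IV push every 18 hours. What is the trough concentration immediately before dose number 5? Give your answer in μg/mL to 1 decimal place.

4.3 μg/mL

f = (1/2)^(τ/t½) = (1/2)^(18/9) ≈ 0.2500.
C₀ = D/Vd = 65/5 ≈ 13.000 μg/mL.
Before the 5th dose, 4 doses have been given. Superposition: Cmin = C₀·(f + f² + … + f^4).
≈ 13.000 × (0.2500 + 0.0625 + 0.0156 + 0.0039) ≈ 13.000 × 0.3320 ≈ 4.316 μg/mL.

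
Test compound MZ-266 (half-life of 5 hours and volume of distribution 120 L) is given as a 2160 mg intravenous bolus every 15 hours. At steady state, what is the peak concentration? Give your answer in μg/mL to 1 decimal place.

τ = 15 h = 3 half-lives, so f = (1/2)^3 = 0.125.
At steady state, R = 1/(1 − 0.125) = 8/7.
Single-dose peak C₀ = D/Vd = 2160/120 = 18 μg/mL.
Steady-state peak Cmax,ss = C₀·R = 18 × 8/7 ≈ 20.571 μg/mL.

20.6 μg/mL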